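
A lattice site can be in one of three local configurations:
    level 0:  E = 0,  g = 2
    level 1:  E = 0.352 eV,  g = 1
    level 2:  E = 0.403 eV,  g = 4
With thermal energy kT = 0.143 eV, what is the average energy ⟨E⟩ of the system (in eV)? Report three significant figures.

0.0543 eV

Eᵢ/kT = 0, 2.4615, 2.8182.
Z = Σ gᵢe^(−Eᵢ/kT) = 2·e^(−0) + 1·e^(−2.4615) + 4·e^(−2.8182) = 2.0000 + 0.085307 + 0.23885 = 2.3242.
⟨E⟩ = Σ Eᵢ gᵢe^(−Eᵢ/kT) / Z = (0·2.0000 + 0.352·0.085307 + 0.403·0.23885) / 2.3242 = 0.0543 eV.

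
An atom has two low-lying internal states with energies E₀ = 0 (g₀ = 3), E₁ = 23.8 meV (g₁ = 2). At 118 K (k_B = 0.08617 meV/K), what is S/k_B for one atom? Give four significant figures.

1.302

k_BT = 0.08617 × 118 K = 10.1681 meV.
Eᵢ/kT = 0, 2.34065.
Z = Σ gᵢe^(−Eᵢ/kT) = 3·e^(−0) + 2·e^(−2.34065) = 3.00000 + 0.192530 = 3.19253.
⟨E⟩ = Σ EᵢPᵢ = 1.43529 meV.
S/k_B = ln Z + ⟨E⟩/kT = ln(3.19253) + 1.43529/10.1681 = 1.16081 + 0.141156 = 1.302.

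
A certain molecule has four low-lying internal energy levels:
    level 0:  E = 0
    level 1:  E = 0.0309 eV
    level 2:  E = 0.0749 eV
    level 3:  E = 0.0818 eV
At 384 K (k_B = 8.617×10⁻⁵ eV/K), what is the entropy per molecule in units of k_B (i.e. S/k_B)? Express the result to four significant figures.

k_BT = 8.617×10⁻⁵ × 384 K = 0.0330893 eV.
Eᵢ/kT = 0, 0.933837, 2.26357, 2.47210.
Z = Σ e^(−Eᵢ/kT) = e^(−0) + e^(−0.933837) + e^(−2.26357) + e^(−2.47210) = 1.00000 + 0.393043 + 0.103979 + 0.0844074 = 1.58143.
⟨E⟩ = Σ EᵢPᵢ = 0.0169705 eV.
S/k_B = ln Z + ⟨E⟩/kT = ln(1.58143) + 0.0169705/0.0330893 = 0.458330 + 0.512870 = 0.9712.

0.9712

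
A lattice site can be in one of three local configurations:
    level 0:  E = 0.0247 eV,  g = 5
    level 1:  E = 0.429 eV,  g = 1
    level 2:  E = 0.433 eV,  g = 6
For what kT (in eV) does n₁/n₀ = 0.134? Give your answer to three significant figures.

n₁/n₀ = (g₁/g₀) exp[−(E₁−E₀)/kT] = 0.134.
⇒ (E₁−E₀)/kT = ln((1/5)/0.134) = ln(1.4925) = 0.40045.
kT = 0.4043 eV / 0.40045 = 1.01 eV.

1.01 eV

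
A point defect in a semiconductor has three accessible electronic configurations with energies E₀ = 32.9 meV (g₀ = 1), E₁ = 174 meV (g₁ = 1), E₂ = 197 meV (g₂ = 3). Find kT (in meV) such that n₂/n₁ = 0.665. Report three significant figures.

n₂/n₁ = (g₂/g₁) exp[−(E₂−E₁)/kT] = 0.665.
⇒ (E₂−E₁)/kT = ln((3/1)/0.665) = ln(4.5113) = 1.5066.
kT = 23 meV / 1.5066 = 15.3 meV.

15.3 meV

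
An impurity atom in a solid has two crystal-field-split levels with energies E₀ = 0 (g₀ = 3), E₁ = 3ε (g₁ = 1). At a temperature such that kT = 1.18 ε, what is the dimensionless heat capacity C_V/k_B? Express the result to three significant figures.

0.161

Eᵢ/kT = 0, 2.5424.
Z = Σ gᵢe^(−Eᵢ/kT) = 3·e^(−0) + 1·e^(−2.5424) = 3.0000 + 0.078677 = 3.0787.
⟨E⟩ = 0.076666 ε, ⟨E²⟩ = 0.23000 ε².
C_V/k_B = (⟨E²⟩ − ⟨E⟩²)/(kT)² = (0.23000 − 0.0058777)/1.3924 = 0.161.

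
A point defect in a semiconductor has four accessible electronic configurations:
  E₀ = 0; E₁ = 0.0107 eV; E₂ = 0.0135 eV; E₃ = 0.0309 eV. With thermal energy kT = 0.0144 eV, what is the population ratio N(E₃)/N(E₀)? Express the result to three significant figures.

0.117

n₃/n₀ = exp[−(E₃−E₀)/kT] = exp(−(0.0309 eV)/(0.0144 eV)) = exp(-2.1458) = 0.117.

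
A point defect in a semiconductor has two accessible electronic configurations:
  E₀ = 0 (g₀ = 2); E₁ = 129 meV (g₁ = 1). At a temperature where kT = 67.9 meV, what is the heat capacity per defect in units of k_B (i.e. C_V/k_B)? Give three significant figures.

Eᵢ/kT = 0, 1.8999.
Z = Σ gᵢe^(−Eᵢ/kT) = 2·e^(−0) + 1·e^(−1.8999) = 2.0000 + 0.14958 = 2.1496.
⟨E⟩ = 8.9765 meV, ⟨E²⟩ = 1158.0 meV².
C_V/k_B = (⟨E²⟩ − ⟨E⟩²)/(kT)² = (1158.0 − 80.578)/4610.4 = 0.234.

0.234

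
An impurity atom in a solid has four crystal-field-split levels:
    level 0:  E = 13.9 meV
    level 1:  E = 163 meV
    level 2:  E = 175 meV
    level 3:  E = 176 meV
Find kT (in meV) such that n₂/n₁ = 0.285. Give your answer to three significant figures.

9.56 meV

n₂/n₁ = exp[−(E₂−E₁)/kT] = 0.285.
⇒ (E₂−E₁)/kT = ln(1/0.285) = ln(3.5088) = 1.2553.
kT = 12 meV / 1.2553 = 9.56 meV.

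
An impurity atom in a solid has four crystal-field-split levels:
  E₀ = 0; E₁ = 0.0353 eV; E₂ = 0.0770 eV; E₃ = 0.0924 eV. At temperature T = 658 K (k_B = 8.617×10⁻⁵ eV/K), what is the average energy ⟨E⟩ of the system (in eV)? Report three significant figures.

0.0286 eV

k_BT = 8.617×10⁻⁵ × 658 K = 0.056700 eV.
Eᵢ/kT = 0, 0.62257, 1.3580, 1.6296.
Z = Σ e^(−Eᵢ/kT) = e^(−0) + e^(−0.62257) + e^(−1.3580) + e^(−1.6296) = 1.0000 + 0.53656 + 0.25717 + 0.19601 = 1.9897.
⟨E⟩ = Σ Eᵢ e^(−Eᵢ/kT) / Z = (0·1.0000 + 0.0353·0.53656 + 0.0770·0.25717 + 0.0924·0.19601) / 1.9897 = 0.0286 eV.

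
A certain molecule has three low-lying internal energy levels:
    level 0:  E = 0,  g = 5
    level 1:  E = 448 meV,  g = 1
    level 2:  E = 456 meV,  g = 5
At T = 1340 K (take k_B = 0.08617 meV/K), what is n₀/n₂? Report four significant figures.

51.89

k_BT = 0.08617 × 1340 K = 115.468 meV.
n₀/n₂ = (g₀/g₂) exp[−(E₀−E₂)/kT] = (5/5) × exp(−(-456 meV)/(115.468 meV)) = (5/5) × exp(3.94915) = 51.89.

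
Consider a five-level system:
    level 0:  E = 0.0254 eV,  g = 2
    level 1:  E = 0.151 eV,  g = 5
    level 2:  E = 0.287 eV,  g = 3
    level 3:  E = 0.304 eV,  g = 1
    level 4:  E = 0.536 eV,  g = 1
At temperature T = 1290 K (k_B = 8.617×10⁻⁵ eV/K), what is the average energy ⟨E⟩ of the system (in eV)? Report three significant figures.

0.102 eV

k_BT = 8.617×10⁻⁵ × 1290 K = 0.11116 eV.
Eᵢ/kT = 0.22850, 1.3584, 2.5819, 2.7348, 4.8219.
Z = Σ gᵢe^(−Eᵢ/kT) = 2·e^(−0.22850) + 5·e^(−1.3584) + 3·e^(−2.5819) + 1·e^(−2.7348) + 1·e^(−4.8219) = 1.5915 + 1.2854 + 0.22689 + 0.064907 + 0.0080515 = 3.1767.
⟨E⟩ = Σ Eᵢ gᵢe^(−Eᵢ/kT) / Z = (0.0254·1.5915 + 0.151·1.2854 + 0.287·0.22689 + 0.304·0.064907 + 0.536·0.0080515) / 3.1767 = 0.102 eV.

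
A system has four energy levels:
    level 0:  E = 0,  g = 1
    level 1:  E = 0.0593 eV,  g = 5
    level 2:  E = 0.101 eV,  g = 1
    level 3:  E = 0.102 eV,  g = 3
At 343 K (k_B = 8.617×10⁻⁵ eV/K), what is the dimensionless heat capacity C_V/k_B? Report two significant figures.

k_BT = 8.617×10⁻⁵ × 343 K = 0.02956 eV.
Eᵢ/kT = 0, 2.006, 3.417, 3.451.
Z = Σ gᵢe^(−Eᵢ/kT) = 1·e^(−0) + 5·e^(−2.006) + 1·e^(−3.417) + 3·e^(−3.451) = 1.000 + 0.6726 + 0.03281 + 0.09514 = 1.801.
⟨E⟩ = 0.02937 eV, ⟨E²⟩ = 0.002049 eV².
C_V/k_B = (⟨E²⟩ − ⟨E⟩²)/(kT)² = (0.002049 − 0.0008626)/0.0008738 = 1.4.

1.4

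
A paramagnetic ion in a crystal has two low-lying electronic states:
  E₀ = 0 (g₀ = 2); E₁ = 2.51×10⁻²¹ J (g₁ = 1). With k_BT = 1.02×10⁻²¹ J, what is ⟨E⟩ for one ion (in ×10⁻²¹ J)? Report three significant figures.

0.103 ×10⁻²¹ J

Eᵢ/kT = 0, 2.4608.
Z = Σ gᵢe^(−Eᵢ/kT) = 2·e^(−0) + 1·e^(−2.4608) = 2.0000 + 0.085367 = 2.0854.
⟨E⟩ = Σ Eᵢ gᵢe^(−Eᵢ/kT) / Z = (0·2.0000 + 2.51·0.085367) / 2.0854 = 0.103 ×10⁻²¹ J.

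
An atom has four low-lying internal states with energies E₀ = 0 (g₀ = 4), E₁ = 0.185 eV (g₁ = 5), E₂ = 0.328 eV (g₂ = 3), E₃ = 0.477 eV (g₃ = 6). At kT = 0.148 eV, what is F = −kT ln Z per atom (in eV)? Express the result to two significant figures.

Eᵢ/kT = 0, 1.250, 2.216, 3.223.
Z = Σ gᵢe^(−Eᵢ/kT) = 4·e^(−0) + 5·e^(−1.250) + 3·e^(−2.216) + 6·e^(−3.223) = 4.000 + 1.433 + 0.3271 + 0.2390 = 5.999.
F = −kT ln Z = −0.148 × ln(5.999) = −0.148 × 1.792 = -0.27 eV.

-0.27 eV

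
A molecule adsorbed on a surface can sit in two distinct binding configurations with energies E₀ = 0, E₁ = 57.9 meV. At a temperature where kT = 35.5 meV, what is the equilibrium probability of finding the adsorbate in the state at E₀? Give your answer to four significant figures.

0.8363

Eᵢ/kT = 0, 1.63099.
Z = Σ e^(−Eᵢ/kT) = e^(−0) + e^(−1.63099) = 1.00000 + 0.195736 = 1.19574.
P₀ = e^(−E₀/kT) / Z = 1.00000/1.19574 = 0.8363.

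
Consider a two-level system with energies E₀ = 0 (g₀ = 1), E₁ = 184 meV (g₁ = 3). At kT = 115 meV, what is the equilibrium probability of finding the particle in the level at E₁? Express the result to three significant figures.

0.377

Eᵢ/kT = 0, 1.6000.
Z = Σ gᵢe^(−Eᵢ/kT) = 1·e^(−0) + 3·e^(−1.6000) = 1.0000 + 0.60569 = 1.6057.
P₁ = g₁ e^(−E₁/kT) / Z = 0.60569/1.6057 = 0.377.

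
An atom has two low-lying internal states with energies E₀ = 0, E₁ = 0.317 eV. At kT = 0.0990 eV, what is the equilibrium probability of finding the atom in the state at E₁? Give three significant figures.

Eᵢ/kT = 0, 3.2020.
Z = Σ e^(−Eᵢ/kT) = e^(−0) + e^(−3.2020) = 1.0000 + 0.040681 = 1.0407.
P₁ = e^(−E₁/kT) / Z = 0.040681/1.0407 = 0.0391.

0.0391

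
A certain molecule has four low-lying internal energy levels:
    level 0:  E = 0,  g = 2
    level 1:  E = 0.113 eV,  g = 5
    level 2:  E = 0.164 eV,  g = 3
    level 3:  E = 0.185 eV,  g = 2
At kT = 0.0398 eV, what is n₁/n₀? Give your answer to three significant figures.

n₁/n₀ = (g₁/g₀) exp[−(E₁−E₀)/kT] = (5/2) × exp(−(0.113 eV)/(0.0398 eV)) = (5/2) × exp(-2.8392) = 0.146.

0.146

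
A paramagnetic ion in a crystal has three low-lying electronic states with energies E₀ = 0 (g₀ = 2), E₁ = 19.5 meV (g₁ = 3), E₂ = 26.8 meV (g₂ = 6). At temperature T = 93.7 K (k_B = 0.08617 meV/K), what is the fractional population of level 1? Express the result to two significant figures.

0.11

k_BT = 0.08617 × 93.7 K = 8.074 meV.
Eᵢ/kT = 0, 2.415, 3.319.
Z = Σ gᵢe^(−Eᵢ/kT) = 2·e^(−0) + 3·e^(−2.415) + 6·e^(−3.319) = 2.000 + 0.2681 + 0.2171 = 2.485.
P₁ = g₁ e^(−E₁/kT) / Z = 0.2681/2.485 = 0.11.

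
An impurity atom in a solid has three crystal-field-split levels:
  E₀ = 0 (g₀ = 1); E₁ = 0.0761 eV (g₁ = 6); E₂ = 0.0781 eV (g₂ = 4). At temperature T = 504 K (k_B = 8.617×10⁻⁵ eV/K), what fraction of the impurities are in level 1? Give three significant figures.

0.385

k_BT = 8.617×10⁻⁵ × 504 K = 0.043430 eV.
Eᵢ/kT = 0, 1.7522, 1.7983.
Z = Σ gᵢe^(−Eᵢ/kT) = 1·e^(−0) + 6·e^(−1.7522) + 4·e^(−1.7983) = 1.0000 + 1.0404 + 0.66232 = 2.7027.
P₁ = g₁ e^(−E₁/kT) / Z = 1.0404/2.7027 = 0.385.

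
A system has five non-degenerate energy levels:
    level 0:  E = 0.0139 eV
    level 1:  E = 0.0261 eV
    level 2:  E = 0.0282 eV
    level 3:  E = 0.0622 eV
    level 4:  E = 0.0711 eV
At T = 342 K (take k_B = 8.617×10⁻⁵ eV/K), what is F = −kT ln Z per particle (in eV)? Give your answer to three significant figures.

-0.0144 eV

k_BT = 8.617×10⁻⁵ × 342 K = 0.029470 eV.
Eᵢ/kT = 0.47167, 0.88565, 0.95691, 2.1106, 2.4126.
Z = Σ e^(−Eᵢ/kT) = e^(−0.47167) + e^(−0.88565) + e^(−0.95691) + e^(−2.1106) + e^(−2.4126) = 0.62396 + 0.41245 + 0.38408 + 0.12117 + 0.089582 = 1.6312.
F = −kT ln Z = −0.029470 × ln(1.6312) = −0.029470 × 0.48932 = -0.0144 eV.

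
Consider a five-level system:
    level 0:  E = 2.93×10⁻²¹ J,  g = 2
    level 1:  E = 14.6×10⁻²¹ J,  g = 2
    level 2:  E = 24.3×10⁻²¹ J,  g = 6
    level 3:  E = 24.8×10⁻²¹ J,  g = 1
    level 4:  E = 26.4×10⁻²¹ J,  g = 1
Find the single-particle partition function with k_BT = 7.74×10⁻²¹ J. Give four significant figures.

Z = 2.006

Eᵢ/kT = 0.378553, 1.88630, 3.13953, 3.20413, 3.41085.
Z = Σ gᵢe^(−Eᵢ/kT) = 2·e^(−0.378553) + 2·e^(−1.88630) + 6·e^(−3.13953) + 1·e^(−3.20413) + 1·e^(−3.41085) = 1.36970 + 0.303264 + 0.259819 + 0.0405942 + 0.0330131 = 2.00639.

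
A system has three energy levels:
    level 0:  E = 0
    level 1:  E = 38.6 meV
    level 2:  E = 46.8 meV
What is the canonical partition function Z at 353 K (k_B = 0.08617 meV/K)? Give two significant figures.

k_BT = 0.08617 × 353 K = 30.42 meV.
Eᵢ/kT = 0, 1.269, 1.538.
Z = Σ e^(−Eᵢ/kT) = e^(−0) + e^(−1.269) + e^(−1.538) = 1.000 + 0.2811 + 0.2148 = 1.496.

Z = 1.5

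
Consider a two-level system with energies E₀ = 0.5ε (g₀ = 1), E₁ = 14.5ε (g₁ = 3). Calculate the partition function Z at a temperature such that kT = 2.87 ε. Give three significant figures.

Z = 0.859

Eᵢ/kT = 0.17422, 5.0523.
Z = Σ gᵢe^(−Eᵢ/kT) = 1·e^(−0.17422) + 3·e^(−5.0523) = 0.84011 + 0.019184 = 0.85929.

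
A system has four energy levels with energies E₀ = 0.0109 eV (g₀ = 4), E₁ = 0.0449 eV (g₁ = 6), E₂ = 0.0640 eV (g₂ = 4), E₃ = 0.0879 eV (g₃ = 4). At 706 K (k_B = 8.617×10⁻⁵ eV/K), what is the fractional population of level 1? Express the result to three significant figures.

0.335

k_BT = 8.617×10⁻⁵ × 706 K = 0.060836 eV.
Eᵢ/kT = 0.17917, 0.73805, 1.0520, 1.4449.
Z = Σ gᵢe^(−Eᵢ/kT) = 4·e^(−0.17917) + 6·e^(−0.73805) + 4·e^(−1.0520) + 4·e^(−1.4449) = 3.3439 + 2.8683 + 1.3970 + 0.94308 = 8.5523.
P₁ = g₁ e^(−E₁/kT) / Z = 2.8683/8.5523 = 0.335.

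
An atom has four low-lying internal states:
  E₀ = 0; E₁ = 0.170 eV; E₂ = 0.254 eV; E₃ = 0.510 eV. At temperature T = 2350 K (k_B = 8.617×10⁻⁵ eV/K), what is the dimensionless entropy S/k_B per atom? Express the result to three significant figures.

k_BT = 8.617×10⁻⁵ × 2350 K = 0.20250 eV.
Eᵢ/kT = 0, 0.83951, 1.2543, 2.5185.
Z = Σ e^(−Eᵢ/kT) = e^(−0) + e^(−0.83951) + e^(−1.2543) + e^(−2.5185) = 1.0000 + 0.43192 + 0.28528 + 0.080580 = 1.7978.
⟨E⟩ = Σ EᵢPᵢ = 0.10401 eV.
S/k_B = ln Z + ⟨E⟩/kT = ln(1.7978) + 0.10401/0.20250 = 0.58656 + 0.51363 = 1.10.

1.10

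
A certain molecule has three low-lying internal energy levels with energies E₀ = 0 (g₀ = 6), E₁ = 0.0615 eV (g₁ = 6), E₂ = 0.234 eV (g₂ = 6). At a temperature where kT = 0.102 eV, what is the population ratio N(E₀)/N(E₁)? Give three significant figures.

1.83

n₀/n₁ = (g₀/g₁) exp[−(E₀−E₁)/kT] = (6/6) × exp(−(-0.0615 eV)/(0.102 eV)) = (6/6) × exp(0.60294) = 1.83.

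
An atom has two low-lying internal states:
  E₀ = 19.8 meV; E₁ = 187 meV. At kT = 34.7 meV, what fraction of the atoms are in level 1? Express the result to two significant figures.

0.0080

Eᵢ/kT = 0.5706, 5.389.
Z = Σ e^(−Eᵢ/kT) = e^(−0.5706) + e^(−5.389) = 0.5652 + 0.004567 = 0.5698.
P₁ = e^(−E₁/kT) / Z = 0.004567/0.5698 = 0.0080.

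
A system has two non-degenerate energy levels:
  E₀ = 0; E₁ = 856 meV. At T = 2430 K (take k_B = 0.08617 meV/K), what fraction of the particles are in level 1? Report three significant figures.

k_BT = 0.08617 × 2430 K = 209.39 meV.
Eᵢ/kT = 0, 4.0881.
Z = Σ e^(−Eᵢ/kT) = e^(−0) + e^(−4.0881) = 1.0000 + 0.016771 = 1.0168.
P₁ = e^(−E₁/kT) / Z = 0.016771/1.0168 = 0.0165.

0.0165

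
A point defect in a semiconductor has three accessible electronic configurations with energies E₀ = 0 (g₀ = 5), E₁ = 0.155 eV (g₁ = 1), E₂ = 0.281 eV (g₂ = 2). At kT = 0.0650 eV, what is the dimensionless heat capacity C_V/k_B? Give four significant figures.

Eᵢ/kT = 0, 2.38462, 4.32308.
Z = Σ gᵢe^(−Eᵢ/kT) = 5·e^(−0) + 1·e^(−2.38462) + 2·e^(−4.32308) = 5.00000 + 0.0921240 + 0.0265180 = 5.11864.
⟨E⟩ = 0.00424542 eV, ⟨E²⟩ = 0.000841467 eV².
C_V/k_B = (⟨E²⟩ − ⟨E⟩²)/(kT)² = (0.000841467 − 0.0000180236)/0.00422500 = 0.1949.

0.1949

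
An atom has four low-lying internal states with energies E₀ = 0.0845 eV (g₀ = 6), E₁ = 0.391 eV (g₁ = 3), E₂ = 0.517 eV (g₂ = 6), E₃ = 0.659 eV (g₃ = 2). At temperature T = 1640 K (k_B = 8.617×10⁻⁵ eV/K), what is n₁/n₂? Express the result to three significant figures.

k_BT = 8.617×10⁻⁵ × 1640 K = 0.14132 eV.
n₁/n₂ = (g₁/g₂) exp[−(E₁−E₂)/kT] = (3/6) × exp(−(-0.126 eV)/(0.14132 eV)) = (3/6) × exp(0.89159) = 1.22.

1.22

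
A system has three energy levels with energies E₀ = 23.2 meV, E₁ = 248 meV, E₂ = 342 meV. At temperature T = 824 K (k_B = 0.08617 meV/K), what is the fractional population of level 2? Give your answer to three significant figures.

k_BT = 0.08617 × 824 K = 71.004 meV.
Eᵢ/kT = 0.32674, 3.4928, 4.8166.
Z = Σ e^(−Eᵢ/kT) = e^(−0.32674) + e^(−3.4928) + e^(−4.8166) = 0.72127 + 0.030416 + 0.0080943 = 0.75978.
P₂ = e^(−E₂/kT) / Z = 0.0080943/0.75978 = 0.0107.

0.0107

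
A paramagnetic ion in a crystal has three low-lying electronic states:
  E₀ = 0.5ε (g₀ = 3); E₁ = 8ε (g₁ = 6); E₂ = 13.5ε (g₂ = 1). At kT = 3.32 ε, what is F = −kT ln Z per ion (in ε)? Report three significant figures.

Eᵢ/kT = 0.15060, 2.4096, 4.0663.
Z = Σ gᵢe^(−Eᵢ/kT) = 3·e^(−0.15060) + 6·e^(−2.4096) + 1·e^(−4.0663) = 2.5806 + 0.53911 + 0.017141 = 3.1369.
F = −kT ln Z = −3.32 × ln(3.1369) = −3.32 × 1.1432 = -3.80 ε.

-3.80 ε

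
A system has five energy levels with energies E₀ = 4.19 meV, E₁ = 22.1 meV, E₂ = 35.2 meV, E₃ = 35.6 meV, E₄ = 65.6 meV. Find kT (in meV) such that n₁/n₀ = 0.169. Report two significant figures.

n₁/n₀ = exp[−(E₁−E₀)/kT] = 0.169.
⇒ (E₁−E₀)/kT = ln(1/0.169) = ln(5.917) = 1.778.
kT = 17.91 meV / 1.778 = 10 meV.

10 meV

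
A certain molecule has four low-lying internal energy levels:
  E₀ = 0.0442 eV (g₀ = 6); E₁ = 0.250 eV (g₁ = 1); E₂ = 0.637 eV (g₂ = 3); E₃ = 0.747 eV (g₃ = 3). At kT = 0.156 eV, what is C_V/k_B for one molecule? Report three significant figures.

Eᵢ/kT = 0.28333, 1.6026, 4.0833, 4.7885.
Z = Σ gᵢe^(−Eᵢ/kT) = 6·e^(−0.28333) + 1·e^(−1.6026) + 3·e^(−4.0833) + 3·e^(−4.7885) = 4.5196 + 0.20137 + 0.050555 + 0.024975 = 4.7965.
⟨E⟩ = 0.062748 eV, ⟨E²⟩ = 0.011647 eV².
C_V/k_B = (⟨E²⟩ − ⟨E⟩²)/(kT)² = (0.011647 − 0.0039373)/0.024336 = 0.317.

0.317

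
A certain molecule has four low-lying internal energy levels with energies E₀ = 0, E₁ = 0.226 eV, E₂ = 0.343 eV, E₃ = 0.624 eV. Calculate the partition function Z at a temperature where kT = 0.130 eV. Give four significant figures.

Eᵢ/kT = 0, 1.73846, 2.63846, 4.80000.
Z = Σ e^(−Eᵢ/kT) = e^(−0) + e^(−1.73846) + e^(−2.63846) + e^(−4.80000) = 1.00000 + 0.175791 + 0.0714713 + 0.00822975 = 1.25549.

Z = 1.255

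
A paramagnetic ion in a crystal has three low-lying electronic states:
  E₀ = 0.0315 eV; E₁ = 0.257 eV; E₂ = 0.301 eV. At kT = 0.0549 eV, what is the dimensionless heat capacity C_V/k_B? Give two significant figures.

Eᵢ/kT = 0.5738, 4.681, 5.483.
Z = Σ e^(−Eᵢ/kT) = e^(−0.5738) + e^(−4.681) + e^(−5.483) = 0.5634 + 0.009270 + 0.004157 = 0.5768.
⟨E⟩ = 0.03707 eV, ⟨E²⟩ = 0.002684 eV².
C_V/k_B = (⟨E²⟩ − ⟨E⟩²)/(kT)² = (0.002684 − 0.001374)/0.003014 = 0.43.

0.43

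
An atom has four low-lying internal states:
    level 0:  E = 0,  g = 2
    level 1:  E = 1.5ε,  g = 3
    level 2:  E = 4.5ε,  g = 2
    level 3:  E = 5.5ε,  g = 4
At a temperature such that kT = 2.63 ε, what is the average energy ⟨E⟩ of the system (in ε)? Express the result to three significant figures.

1.51 ε

Eᵢ/kT = 0, 0.57034, 1.7110, 2.0913.
Z = Σ gᵢe^(−Eᵢ/kT) = 2·e^(−0) + 3·e^(−0.57034) + 2·e^(−1.7110) + 4·e^(−2.0913) = 2.0000 + 1.6960 + 0.36137 + 0.49411 = 4.5515.
⟨E⟩ = Σ Eᵢ gᵢe^(−Eᵢ/kT) / Z = (0·2.0000 + 1.5·1.6960 + 4.5·0.36137 + 5.5·0.49411) / 4.5515 = 1.51 ε.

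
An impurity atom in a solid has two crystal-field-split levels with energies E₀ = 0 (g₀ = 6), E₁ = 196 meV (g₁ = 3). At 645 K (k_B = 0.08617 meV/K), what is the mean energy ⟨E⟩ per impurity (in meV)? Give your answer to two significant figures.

2.8 meV

k_BT = 0.08617 × 645 K = 55.58 meV.
Eᵢ/kT = 0, 3.526.
Z = Σ gᵢe^(−Eᵢ/kT) = 6·e^(−0) + 3·e^(−3.526) = 6.000 + 0.08827 = 6.088.
⟨E⟩ = Σ Eᵢ gᵢe^(−Eᵢ/kT) / Z = (0·6.000 + 196·0.08827) / 6.088 = 2.8 meV.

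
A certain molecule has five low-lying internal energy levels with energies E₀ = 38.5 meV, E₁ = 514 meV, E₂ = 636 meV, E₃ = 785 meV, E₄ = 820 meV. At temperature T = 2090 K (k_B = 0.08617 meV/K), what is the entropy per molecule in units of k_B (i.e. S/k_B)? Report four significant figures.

k_BT = 0.08617 × 2090 K = 180.095 meV.
Eᵢ/kT = 0.213776, 2.85405, 3.53147, 4.35881, 4.55315.
Z = Σ e^(−Eᵢ/kT) = e^(−0.213776) + e^(−2.85405) + e^(−3.53147) + e^(−4.35881) + e^(−4.55315) = 0.807529 + 0.0576105 + 0.0292619 + 0.0127936 + 0.0105340 = 0.917729.
⟨E⟩ = Σ EᵢPᵢ = 106.778 meV.
S/k_B = ln Z + ⟨E⟩/kT = ln(0.917729) + 106.778/180.095 = -0.0858531 + 0.592898 = 0.5070.

0.5070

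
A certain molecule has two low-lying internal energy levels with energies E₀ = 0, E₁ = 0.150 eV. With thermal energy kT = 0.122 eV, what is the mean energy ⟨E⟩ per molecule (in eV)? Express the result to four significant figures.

Eᵢ/kT = 0, 1.22951.
Z = Σ e^(−Eᵢ/kT) = e^(−0) + e^(−1.22951) = 1.00000 + 0.292436 = 1.29244.
⟨E⟩ = Σ Eᵢ e^(−Eᵢ/kT) / Z = (0·1.00000 + 0.150·0.292436) / 1.29244 = 0.03394 eV.

0.03394 eV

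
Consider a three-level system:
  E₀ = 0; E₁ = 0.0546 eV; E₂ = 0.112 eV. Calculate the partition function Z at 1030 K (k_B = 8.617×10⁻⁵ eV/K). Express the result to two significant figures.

Z = 1.8

k_BT = 8.617×10⁻⁵ × 1030 K = 0.08876 eV.
Eᵢ/kT = 0, 0.6151, 1.262.
Z = Σ e^(−Eᵢ/kT) = e^(−0) + e^(−0.6151) + e^(−1.262) = 1.000 + 0.5406 + 0.2831 = 1.824.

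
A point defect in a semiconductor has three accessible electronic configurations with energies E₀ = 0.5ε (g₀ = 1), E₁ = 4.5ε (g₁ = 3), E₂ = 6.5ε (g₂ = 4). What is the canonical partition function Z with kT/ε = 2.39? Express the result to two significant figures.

Eᵢ/kT = 0.2092, 1.883, 2.720.
Z = Σ gᵢe^(−Eᵢ/kT) = 1·e^(−0.2092) + 3·e^(−1.883) + 4·e^(−2.720) = 0.8112 + 0.4564 + 0.2635 = 1.531.

Z = 1.5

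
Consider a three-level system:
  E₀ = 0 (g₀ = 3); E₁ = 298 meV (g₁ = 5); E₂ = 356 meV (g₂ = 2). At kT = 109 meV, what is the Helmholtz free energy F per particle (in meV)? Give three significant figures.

-133 meV

Eᵢ/kT = 0, 2.7339, 3.2661.
Z = Σ gᵢe^(−Eᵢ/kT) = 3·e^(−0) + 5·e^(−2.7339) + 2·e^(−3.2661) = 3.0000 + 0.32483 + 0.076310 = 3.4011.
F = −kT ln Z = −109 × ln(3.4011) = −109 × 1.2241 = -133 meV.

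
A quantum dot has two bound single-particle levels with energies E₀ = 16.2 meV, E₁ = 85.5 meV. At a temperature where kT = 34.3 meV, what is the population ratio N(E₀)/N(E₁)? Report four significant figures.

7.541

n₀/n₁ = exp[−(E₀−E₁)/kT] = exp(−(-69.3 meV)/(34.3 meV)) = exp(2.02041) = 7.541.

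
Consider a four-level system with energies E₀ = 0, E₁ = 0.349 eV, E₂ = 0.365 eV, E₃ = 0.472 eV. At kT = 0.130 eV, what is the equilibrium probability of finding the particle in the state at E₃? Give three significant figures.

Eᵢ/kT = 0, 2.6846, 2.8077, 3.6308.
Z = Σ e^(−Eᵢ/kT) = e^(−0) + e^(−2.6846) + e^(−2.8077) + e^(−3.6308) = 1.0000 + 0.068248 + 0.060344 + 0.026495 = 1.1551.
P₃ = e^(−E₃/kT) / Z = 0.026495/1.1551 = 0.0229.

0.0229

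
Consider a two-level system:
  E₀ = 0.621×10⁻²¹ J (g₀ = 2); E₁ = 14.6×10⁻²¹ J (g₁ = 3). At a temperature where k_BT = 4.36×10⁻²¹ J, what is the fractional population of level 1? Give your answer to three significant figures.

Eᵢ/kT = 0.14243, 3.3486.
Z = Σ gᵢe^(−Eᵢ/kT) = 2·e^(−0.14243) + 3·e^(−3.3486) = 1.7345 + 0.10540 = 1.8399.
P₁ = g₁ e^(−E₁/kT) / Z = 0.10540/1.8399 = 0.0573.

0.0573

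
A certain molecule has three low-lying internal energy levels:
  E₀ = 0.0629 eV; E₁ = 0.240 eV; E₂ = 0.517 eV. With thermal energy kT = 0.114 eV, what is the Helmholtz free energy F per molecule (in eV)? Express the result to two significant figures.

0.039 eV

Eᵢ/kT = 0.5518, 2.105, 4.535.
Z = Σ e^(−Eᵢ/kT) = e^(−0.5518) + e^(−2.105) + e^(−4.535) = 0.5759 + 0.1218 + 0.01073 = 0.7084.
F = −kT ln Z = −0.114 × ln(0.7084) = −0.114 × -0.3447 = 0.039 eV.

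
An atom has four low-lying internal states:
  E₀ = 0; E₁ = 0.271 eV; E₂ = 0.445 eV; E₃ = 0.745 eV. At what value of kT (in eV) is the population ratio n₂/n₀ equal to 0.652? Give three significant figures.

1.04 eV

n₂/n₀ = exp[−(E₂−E₀)/kT] = 0.652.
⇒ (E₂−E₀)/kT = ln(1/0.652) = ln(1.5337) = 0.42768.
kT = 0.445 eV / 0.42768 = 1.04 eV.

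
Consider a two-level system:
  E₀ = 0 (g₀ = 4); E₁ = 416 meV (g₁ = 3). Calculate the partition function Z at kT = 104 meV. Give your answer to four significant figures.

Eᵢ/kT = 0, 4.00000.
Z = Σ gᵢe^(−Eᵢ/kT) = 4·e^(−0) + 3·e^(−4.00000) = 4.00000 + 0.0549469 = 4.05495.

Z = 4.055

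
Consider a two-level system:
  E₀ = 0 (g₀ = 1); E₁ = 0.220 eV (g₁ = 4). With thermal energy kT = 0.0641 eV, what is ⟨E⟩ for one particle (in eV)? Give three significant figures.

Eᵢ/kT = 0, 3.4321.
Z = Σ gᵢe^(−Eᵢ/kT) = 1·e^(−0) + 4·e^(−3.4321) = 1.0000 + 0.12928 = 1.1293.
⟨E⟩ = Σ Eᵢ gᵢe^(−Eᵢ/kT) / Z = (0·1.0000 + 0.220·0.12928) / 1.1293 = 0.0252 eV.

0.0252 eV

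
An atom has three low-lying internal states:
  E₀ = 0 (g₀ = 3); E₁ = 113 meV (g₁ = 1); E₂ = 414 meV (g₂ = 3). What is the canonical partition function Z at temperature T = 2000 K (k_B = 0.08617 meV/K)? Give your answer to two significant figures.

k_BT = 0.08617 × 2000 K = 172.3 meV.
Eᵢ/kT = 0, 0.6558, 2.403.
Z = Σ gᵢe^(−Eᵢ/kT) = 3·e^(−0) + 1·e^(−0.6558) + 3·e^(−2.403) = 3.000 + 0.5190 + 0.2713 = 3.790.

Z = 3.8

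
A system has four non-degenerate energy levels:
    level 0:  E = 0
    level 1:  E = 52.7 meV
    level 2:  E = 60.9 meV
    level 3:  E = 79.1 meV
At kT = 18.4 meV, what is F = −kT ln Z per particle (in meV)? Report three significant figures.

-1.87 meV

Eᵢ/kT = 0, 2.8641, 3.3098, 4.2989.
Z = Σ e^(−Eᵢ/kT) = e^(−0) + e^(−2.8641) + e^(−3.3098) + e^(−4.2989) = 1.0000 + 0.057034 + 0.036523 + 0.013583 = 1.1071.
F = −kT ln Z = −18.4 × ln(1.1071) = −18.4 × 0.10174 = -1.87 meV.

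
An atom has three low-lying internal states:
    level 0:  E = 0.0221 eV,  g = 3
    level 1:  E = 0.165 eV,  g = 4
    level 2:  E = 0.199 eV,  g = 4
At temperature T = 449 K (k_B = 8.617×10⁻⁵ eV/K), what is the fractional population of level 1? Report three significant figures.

k_BT = 8.617×10⁻⁵ × 449 K = 0.038690 eV.
Eᵢ/kT = 0.57121, 4.2647, 5.1434.
Z = Σ gᵢe^(−Eᵢ/kT) = 3·e^(−0.57121) + 4·e^(−4.2647) + 4·e^(−5.1434) = 1.6945 + 0.056224 + 0.023351 = 1.7741.
P₁ = g₁ e^(−E₁/kT) / Z = 0.056224/1.7741 = 0.0317.

0.0317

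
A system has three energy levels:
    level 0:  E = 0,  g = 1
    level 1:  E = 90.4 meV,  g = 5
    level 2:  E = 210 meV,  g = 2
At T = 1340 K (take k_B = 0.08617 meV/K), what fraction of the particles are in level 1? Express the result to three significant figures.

0.633

k_BT = 0.08617 × 1340 K = 115.47 meV.
Eᵢ/kT = 0, 0.78289, 1.8187.
Z = Σ gᵢe^(−Eᵢ/kT) = 1·e^(−0) + 5·e^(−0.78289) + 2·e^(−1.8187) = 1.0000 + 2.2854 + 0.32447 = 3.6099.
P₁ = g₁ e^(−E₁/kT) / Z = 2.2854/3.6099 = 0.633.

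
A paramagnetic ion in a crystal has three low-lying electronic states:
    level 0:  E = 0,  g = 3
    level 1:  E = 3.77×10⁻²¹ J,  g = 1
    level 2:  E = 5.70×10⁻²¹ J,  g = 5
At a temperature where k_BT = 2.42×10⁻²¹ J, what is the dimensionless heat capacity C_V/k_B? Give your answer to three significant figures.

Eᵢ/kT = 0, 1.5579, 2.3554.
Z = Σ gᵢe^(−Eᵢ/kT) = 3·e^(−0) + 1·e^(−1.5579) + 5·e^(−2.3554) = 3.0000 + 0.21058 + 0.47428 = 3.6849.
⟨E⟩ = 0.94908, ⟨E²⟩ = 4.9940.
C_V/k_B = (⟨E²⟩ − ⟨E⟩²)/(kT)² = (4.9940 − 0.90075)/5.8564 = 0.699.

0.699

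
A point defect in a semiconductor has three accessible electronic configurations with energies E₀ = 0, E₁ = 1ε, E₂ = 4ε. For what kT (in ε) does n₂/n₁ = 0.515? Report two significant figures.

4.5 ε

n₂/n₁ = exp[−(E₂−E₁)/kT] = 0.515.
⇒ (E₂−E₁)/kT = ln(1/0.515) = ln(1.942) = 0.6637.
kT = 3ε / 0.6637 = 4.5 ε.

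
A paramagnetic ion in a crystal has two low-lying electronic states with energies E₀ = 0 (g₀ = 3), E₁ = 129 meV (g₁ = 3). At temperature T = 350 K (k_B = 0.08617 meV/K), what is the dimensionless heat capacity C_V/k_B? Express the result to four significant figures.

0.2470

k_BT = 0.08617 × 350 K = 30.1595 meV.
Eᵢ/kT = 0, 4.27726.
Z = Σ gᵢe^(−Eᵢ/kT) = 3·e^(−0) + 3·e^(−4.27726) = 3.00000 + 0.0416419 = 3.04164.
⟨E⟩ = 1.76609 meV, ⟨E²⟩ = 227.825 meV².
C_V/k_B = (⟨E²⟩ − ⟨E⟩²)/(kT)² = (227.825 − 3.11907)/909.595 = 0.2470.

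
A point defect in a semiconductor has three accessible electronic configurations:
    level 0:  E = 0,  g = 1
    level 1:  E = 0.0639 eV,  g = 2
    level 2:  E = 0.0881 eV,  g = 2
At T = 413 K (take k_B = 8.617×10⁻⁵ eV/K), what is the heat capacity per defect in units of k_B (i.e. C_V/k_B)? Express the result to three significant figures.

0.945

k_BT = 8.617×10⁻⁵ × 413 K = 0.035588 eV.
Eᵢ/kT = 0, 1.7955, 2.4756.
Z = Σ gᵢe^(−Eᵢ/kT) = 1·e^(−0) + 2·e^(−1.7955) + 2·e^(−2.4756) = 1.0000 + 0.33209 + 0.16823 = 1.5003.
⟨E⟩ = 0.024023 eV, ⟨E²⟩ = 0.0017741 eV².
C_V/k_B = (⟨E²⟩ − ⟨E⟩²)/(kT)² = (0.0017741 − 0.00057710)/0.0012665 = 0.945.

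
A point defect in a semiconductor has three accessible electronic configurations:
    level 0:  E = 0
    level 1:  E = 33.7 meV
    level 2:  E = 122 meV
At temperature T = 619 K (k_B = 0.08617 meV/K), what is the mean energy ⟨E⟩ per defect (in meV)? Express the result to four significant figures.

k_BT = 0.08617 × 619 K = 53.3392 meV.
Eᵢ/kT = 0, 0.631806, 2.28725.
Z = Σ e^(−Eᵢ/kT) = e^(−0) + e^(−0.631806) + e^(−2.28725) = 1.00000 + 0.531631 + 0.101545 = 1.63318.
⟨E⟩ = Σ Eᵢ e^(−Eᵢ/kT) / Z = (0·1.00000 + 33.7·0.531631 + 122·0.101545) / 1.63318 = 18.56 meV.

18.56 meV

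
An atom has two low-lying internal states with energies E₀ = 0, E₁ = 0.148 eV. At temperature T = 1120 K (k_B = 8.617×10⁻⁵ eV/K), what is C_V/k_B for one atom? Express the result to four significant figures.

0.3433

k_BT = 8.617×10⁻⁵ × 1120 K = 0.0965104 eV.
Eᵢ/kT = 0, 1.53351.
Z = Σ e^(−Eᵢ/kT) = e^(−0) + e^(−1.53351) = 1.00000 + 0.215777 = 1.21578.
⟨E⟩ = 0.0262671 eV, ⟨E²⟩ = 0.00388753 eV².
C_V/k_B = (⟨E²⟩ − ⟨E⟩²)/(kT)² = (0.00388753 − 0.000689961)/0.00931426 = 0.3433.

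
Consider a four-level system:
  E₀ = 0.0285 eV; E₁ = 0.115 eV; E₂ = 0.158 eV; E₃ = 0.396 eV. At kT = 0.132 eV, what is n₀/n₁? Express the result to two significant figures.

1.9

n₀/n₁ = exp[−(E₀−E₁)/kT] = exp(−(-0.0865 eV)/(0.132 eV)) = exp(0.6553) = 1.9.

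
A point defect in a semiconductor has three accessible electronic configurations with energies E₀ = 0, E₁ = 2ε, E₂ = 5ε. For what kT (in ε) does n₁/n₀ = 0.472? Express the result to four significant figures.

2.664 ε

n₁/n₀ = exp[−(E₁−E₀)/kT] = 0.472.
⇒ (E₁−E₀)/kT = ln(1/0.472) = ln(2.11864) = 0.750774.
kT = 2ε / 0.750774 = 2.664 ε.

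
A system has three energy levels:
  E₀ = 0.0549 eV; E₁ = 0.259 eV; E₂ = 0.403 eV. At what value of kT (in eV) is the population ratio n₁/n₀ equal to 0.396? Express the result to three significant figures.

0.220 eV

n₁/n₀ = exp[−(E₁−E₀)/kT] = 0.396.
⇒ (E₁−E₀)/kT = ln(1/0.396) = ln(2.5253) = 0.92636.
kT = 0.2041 eV / 0.92636 = 0.220 eV.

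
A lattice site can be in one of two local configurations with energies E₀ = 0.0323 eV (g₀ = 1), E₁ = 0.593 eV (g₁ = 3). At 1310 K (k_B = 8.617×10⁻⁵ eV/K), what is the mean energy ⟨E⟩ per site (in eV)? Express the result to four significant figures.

0.04377 eV

k_BT = 8.617×10⁻⁵ × 1310 K = 0.112883 eV.
Eᵢ/kT = 0.286137, 5.25323.
Z = Σ gᵢe^(−Eᵢ/kT) = 1·e^(−0.286137) + 3·e^(−5.25323) = 0.751160 + 0.0156918 = 0.766852.
⟨E⟩ = Σ Eᵢ gᵢe^(−Eᵢ/kT) / Z = (0.0323·0.751160 + 0.593·0.0156918) / 0.766852 = 0.04377 eV.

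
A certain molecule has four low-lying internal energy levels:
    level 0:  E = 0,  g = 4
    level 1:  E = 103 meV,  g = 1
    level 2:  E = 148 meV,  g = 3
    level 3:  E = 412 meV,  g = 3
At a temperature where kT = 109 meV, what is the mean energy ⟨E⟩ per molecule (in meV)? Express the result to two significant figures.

35 meV

Eᵢ/kT = 0, 0.9450, 1.358, 3.780.
Z = Σ gᵢe^(−Eᵢ/kT) = 4·e^(−0) + 1·e^(−0.9450) + 3·e^(−1.358) + 3·e^(−3.780) = 4.000 + 0.3887 + 0.7715 + 0.06847 = 5.229.
⟨E⟩ = Σ Eᵢ gᵢe^(−Eᵢ/kT) / Z = (0·4.000 + 103·0.3887 + 148·0.7715 + 412·0.06847) / 5.229 = 35 meV.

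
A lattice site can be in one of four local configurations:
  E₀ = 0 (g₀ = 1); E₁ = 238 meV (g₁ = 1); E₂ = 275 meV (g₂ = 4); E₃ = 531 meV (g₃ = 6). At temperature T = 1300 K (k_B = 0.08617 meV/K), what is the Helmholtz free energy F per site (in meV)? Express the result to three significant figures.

-46.6 meV

k_BT = 0.08617 × 1300 K = 112.02 meV.
Eᵢ/kT = 0, 2.1246, 2.4549, 4.7402.
Z = Σ gᵢe^(−Eᵢ/kT) = 1·e^(−0) + 1·e^(−2.1246) + 4·e^(−2.4549) + 6·e^(−4.7402) = 1.0000 + 0.11948 + 0.34349 + 0.052421 = 1.5154.
F = −kT ln Z = −112.02 × ln(1.5154) = −112.02 × 0.41568 = -46.6 meV.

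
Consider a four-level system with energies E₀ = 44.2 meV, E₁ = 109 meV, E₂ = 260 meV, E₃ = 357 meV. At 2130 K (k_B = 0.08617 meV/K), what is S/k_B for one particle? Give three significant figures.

1.21

k_BT = 0.08617 × 2130 K = 183.54 meV.
Eᵢ/kT = 0.24082, 0.59388, 1.4166, 1.9451.
Z = Σ e^(−Eᵢ/kT) = e^(−0.24082) + e^(−0.59388) + e^(−1.4166) + e^(−1.9451) = 0.78598 + 0.55218 + 0.24254 + 0.14297 = 1.7237.
⟨E⟩ = Σ EᵢPᵢ = 121.27 meV.
S/k_B = ln Z + ⟨E⟩/kT = ln(1.7237) + 121.27/183.54 = 0.54447 + 0.66073 = 1.21.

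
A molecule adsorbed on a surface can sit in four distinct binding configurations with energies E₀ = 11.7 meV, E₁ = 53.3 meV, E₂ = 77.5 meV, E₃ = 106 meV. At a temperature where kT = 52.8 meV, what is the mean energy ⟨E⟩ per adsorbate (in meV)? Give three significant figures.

39.8 meV

Eᵢ/kT = 0.22159, 1.0095, 1.4678, 2.0076.
Z = Σ e^(−Eᵢ/kT) = e^(−0.22159) + e^(−1.0095) + e^(−1.4678) + e^(−2.0076) = 0.80124 + 0.36440 + 0.23043 + 0.13431 = 1.5304.
⟨E⟩ = Σ Eᵢ e^(−Eᵢ/kT) / Z = (11.7·0.80124 + 53.3·0.36440 + 77.5·0.23043 + 106·0.13431) / 1.5304 = 39.8 meV.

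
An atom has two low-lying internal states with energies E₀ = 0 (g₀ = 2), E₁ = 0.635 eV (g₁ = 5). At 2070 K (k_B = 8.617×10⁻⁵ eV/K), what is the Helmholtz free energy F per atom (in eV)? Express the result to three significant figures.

-0.136 eV

k_BT = 8.617×10⁻⁵ × 2070 K = 0.17837 eV.
Eᵢ/kT = 0, 3.5600.
Z = Σ gᵢe^(−Eᵢ/kT) = 2·e^(−0) + 5·e^(−3.5600) = 2.0000 + 0.14219 = 2.1422.
F = −kT ln Z = −0.17837 × ln(2.1422) = −0.17837 × 0.76183 = -0.136 eV.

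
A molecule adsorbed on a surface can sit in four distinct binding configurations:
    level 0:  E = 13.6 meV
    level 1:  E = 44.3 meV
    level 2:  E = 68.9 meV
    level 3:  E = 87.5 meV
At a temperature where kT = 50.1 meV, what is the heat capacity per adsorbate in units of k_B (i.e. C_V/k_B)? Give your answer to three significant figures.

Eᵢ/kT = 0.27146, 0.88423, 1.3752, 1.7465.
Z = Σ e^(−Eᵢ/kT) = e^(−0.27146) + e^(−0.88423) + e^(−1.3752) + e^(−1.7465) = 0.76227 + 0.41303 + 0.25279 + 0.17438 = 1.6025.
⟨E⟩ = 38.277 meV, ⟨E²⟩ = 2175.8 meV².
C_V/k_B = (⟨E²⟩ − ⟨E⟩²)/(kT)² = (2175.8 − 1465.1)/2510.0 = 0.283.

0.283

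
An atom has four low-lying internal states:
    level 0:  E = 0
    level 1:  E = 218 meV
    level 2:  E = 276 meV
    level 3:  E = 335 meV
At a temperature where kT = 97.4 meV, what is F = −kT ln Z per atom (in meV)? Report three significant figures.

-17.6 meV

Eᵢ/kT = 0, 2.2382, 2.8337, 3.4394.
Z = Σ e^(−Eᵢ/kT) = e^(−0) + e^(−2.2382) + e^(−2.8337) + e^(−3.4394) = 1.0000 + 0.10665 + 0.058795 + 0.032084 = 1.1975.
F = −kT ln Z = −97.4 × ln(1.1975) = −97.4 × 0.18024 = -17.6 meV.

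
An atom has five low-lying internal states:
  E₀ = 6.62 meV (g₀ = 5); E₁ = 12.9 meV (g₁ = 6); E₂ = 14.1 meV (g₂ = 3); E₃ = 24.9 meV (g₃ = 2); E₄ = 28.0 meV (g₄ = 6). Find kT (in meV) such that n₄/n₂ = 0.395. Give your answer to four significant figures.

8.570 meV

n₄/n₂ = (g₄/g₂) exp[−(E₄−E₂)/kT] = 0.395.
⇒ (E₄−E₂)/kT = ln((6/3)/0.395) = ln(5.06329) = 1.62202.
kT = 13.9 meV / 1.62202 = 8.570 meV.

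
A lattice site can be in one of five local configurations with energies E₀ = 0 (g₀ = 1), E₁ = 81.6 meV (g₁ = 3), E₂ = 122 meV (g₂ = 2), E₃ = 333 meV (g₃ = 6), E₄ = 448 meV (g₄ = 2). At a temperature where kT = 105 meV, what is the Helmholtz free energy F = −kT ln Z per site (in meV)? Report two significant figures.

Eᵢ/kT = 0, 0.7771, 1.162, 3.171, 4.267.
Z = Σ gᵢe^(−Eᵢ/kT) = 1·e^(−0) + 3·e^(−0.7771) + 2·e^(−1.162) + 6·e^(−3.171) + 2·e^(−4.267) = 1.000 + 1.379 + 0.6257 + 0.2518 + 0.02805 = 3.285.
F = −kT ln Z = −105 × ln(3.285) = −105 × 1.189 = -120 meV.

-120 meV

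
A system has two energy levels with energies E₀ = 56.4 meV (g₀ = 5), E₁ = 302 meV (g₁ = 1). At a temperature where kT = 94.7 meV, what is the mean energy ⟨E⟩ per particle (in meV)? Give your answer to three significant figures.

60.0 meV

Eᵢ/kT = 0.59556, 3.1890.
Z = Σ gᵢe^(−Eᵢ/kT) = 5·e^(−0.59556) + 1·e^(−3.1890) = 2.7563 + 0.041213 = 2.7975.
⟨E⟩ = Σ Eᵢ gᵢe^(−Eᵢ/kT) / Z = (56.4·2.7563 + 302·0.041213) / 2.7975 = 60.0 meV.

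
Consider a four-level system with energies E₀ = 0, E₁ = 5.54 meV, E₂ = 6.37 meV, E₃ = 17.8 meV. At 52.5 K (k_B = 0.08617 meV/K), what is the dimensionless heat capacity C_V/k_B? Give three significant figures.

k_BT = 0.08617 × 52.5 K = 4.5239 meV.
Eᵢ/kT = 0, 1.2246, 1.4081, 3.9347.
Z = Σ e^(−Eᵢ/kT) = e^(−0) + e^(−1.2246) + e^(−1.4081) + e^(−3.9347) = 1.0000 + 0.29388 + 0.24461 + 0.019552 = 1.5580.
⟨E⟩ = 2.2685 meV, ⟨E²⟩ = 16.136 meV².
C_V/k_B = (⟨E²⟩ − ⟨E⟩²)/(kT)² = (16.136 − 5.1461)/20.466 = 0.537.

0.537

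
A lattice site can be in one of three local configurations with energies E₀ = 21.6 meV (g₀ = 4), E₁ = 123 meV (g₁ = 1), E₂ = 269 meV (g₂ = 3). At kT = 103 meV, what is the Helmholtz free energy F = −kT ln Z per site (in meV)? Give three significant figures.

-137 meV

Eᵢ/kT = 0.20971, 1.1942, 2.6117.
Z = Σ gᵢe^(−Eᵢ/kT) = 4·e^(−0.20971) + 1·e^(−1.1942) + 3·e^(−2.6117) = 3.2433 + 0.30295 + 0.22023 = 3.7665.
F = −kT ln Z = −103 × ln(3.7665) = −103 × 1.3261 = -137 meV.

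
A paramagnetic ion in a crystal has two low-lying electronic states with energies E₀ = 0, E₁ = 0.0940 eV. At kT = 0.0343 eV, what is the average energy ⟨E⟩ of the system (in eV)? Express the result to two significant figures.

Eᵢ/kT = 0, 2.741.
Z = Σ e^(−Eᵢ/kT) = e^(−0) + e^(−2.741) = 1.000 + 0.06451 = 1.065.
⟨E⟩ = Σ Eᵢ e^(−Eᵢ/kT) / Z = (0·1.000 + 0.0940·0.06451) / 1.065 = 0.0057 eV.

0.0057 eV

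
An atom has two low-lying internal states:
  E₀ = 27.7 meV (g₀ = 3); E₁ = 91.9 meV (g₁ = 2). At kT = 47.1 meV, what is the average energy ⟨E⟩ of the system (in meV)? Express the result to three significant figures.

37.1 meV

Eᵢ/kT = 0.58811, 1.9512.
Z = Σ gᵢe^(−Eᵢ/kT) = 3·e^(−0.58811) + 2·e^(−1.9512) = 1.6661 + 0.28421 = 1.9503.
⟨E⟩ = Σ Eᵢ gᵢe^(−Eᵢ/kT) / Z = (27.7·1.6661 + 91.9·0.28421) / 1.9503 = 37.1 meV.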